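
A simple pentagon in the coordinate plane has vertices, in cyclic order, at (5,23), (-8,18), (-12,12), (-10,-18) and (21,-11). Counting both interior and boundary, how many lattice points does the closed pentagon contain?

Using the shoelace formula, 2A = |[5·18 − (-8)·23] + [(-8)·12 − (-12)·18] + [(-12)·(-18) − (-10)·12] + [(-10)·(-11) − 21·(-18)] + [21·23 − 5·(-11)]| = 1756, so the area is 878.
Along each edge there are gcd(|Δx|,|Δy|)+1 lattice points, so counting each shared vertex once the boundary has gcd(13,5) + gcd(4,6) + gcd(2,30) + gcd(31,7) + gcd(16,34) = 1+2+2+1+2 = 8.
Pick's theorem gives I = A − B/2 + 1 = 878 − 8/2 + 1 = 875, so the closed region contains I + B = 875 + 8 = 883 lattice points.

883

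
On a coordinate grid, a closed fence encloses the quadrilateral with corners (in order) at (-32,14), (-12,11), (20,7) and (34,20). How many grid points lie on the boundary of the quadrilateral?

12

Summing gcd(|Δx|,|Δy|) over the edges gives the boundary count: gcd(20,3) + gcd(32,4) + gcd(14,13) + gcd(66,6) = 1+4+1+6 = 12.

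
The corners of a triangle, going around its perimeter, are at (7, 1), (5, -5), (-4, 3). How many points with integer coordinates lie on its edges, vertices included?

Summing gcd(|Δx|,|Δy|) over the edges gives the boundary count: gcd(2,6) + gcd(9,8) + gcd(11,2) = 2+1+1 = 4.

4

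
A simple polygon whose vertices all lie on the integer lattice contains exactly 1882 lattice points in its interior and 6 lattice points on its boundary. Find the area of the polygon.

Pick's theorem states A = I + B/2 − 1, so A = 1882 + 6/2 − 1 = 1884.

1884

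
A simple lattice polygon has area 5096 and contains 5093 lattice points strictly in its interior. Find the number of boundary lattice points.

8

Pick's theorem gives A = I + B/2 − 1, so B = 2(A − I + 1) = 2(5096 − 5093 + 1) = 8.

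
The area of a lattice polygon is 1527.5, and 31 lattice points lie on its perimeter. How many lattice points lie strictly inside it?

1513

From Pick's theorem, I = A − B/2 + 1 = 1527.5 − 31/2 + 1 = 1513.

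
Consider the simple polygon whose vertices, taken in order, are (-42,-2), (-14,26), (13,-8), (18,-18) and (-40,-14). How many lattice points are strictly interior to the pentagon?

1440

The shoelace formula gives twice the area as |[(-42)·26 − (-14)·(-2)] + [(-14)·(-8) − 13·26] + [13·(-18) − 18·(-8)] + [18·(-14) − (-40)·(-18)] + [(-40)·(-2) − (-42)·(-14)]| = 2916, so the area is 1458.
The number of boundary lattice points is Σ gcd(|Δx|,|Δy|) = gcd(28,28) + gcd(27,34) + gcd(5,10) + gcd(58,4) + gcd(2,12) = 28+1+5+2+2 = 38.
Pick's theorem gives I = A − B/2 + 1 = 1458 − 38/2 + 1 = 1440.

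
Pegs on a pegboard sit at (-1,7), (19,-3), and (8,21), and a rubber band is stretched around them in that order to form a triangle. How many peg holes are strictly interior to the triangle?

180

The shoelace formula gives twice the area as |((-1)·(-3) − 19·7) + (19·21 − 8·(-3)) + (8·7 − (-1)·21)| = 370, so the area is 185.
Along each edge there are gcd(|Δx|,|Δy|)+1 lattice points, so counting each shared vertex once the boundary has gcd(20,10) + gcd(11,24) + gcd(9,14) = 10+1+1 = 12.
Pick's theorem gives I = A − B/2 + 1 = 185 − 12/2 + 1 = 180.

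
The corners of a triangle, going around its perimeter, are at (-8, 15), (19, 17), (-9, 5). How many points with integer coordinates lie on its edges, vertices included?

6

Summing gcd(|Δx|,|Δy|) over the edges gives the boundary count: gcd(27,2) + gcd(28,12) + gcd(1,10) = 1+4+1 = 6.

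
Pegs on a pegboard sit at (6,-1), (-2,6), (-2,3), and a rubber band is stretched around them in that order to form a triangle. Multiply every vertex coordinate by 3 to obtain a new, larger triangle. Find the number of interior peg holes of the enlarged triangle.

The shoelace formula gives twice the area as |[6·6 − (-2)·(-1)] + [(-2)·3 − (-2)·6] + [(-2)·(-1) − 6·3]| = 24, so the area is 12.
The number of boundary lattice points is Σ gcd(|Δx|,|Δy|) = gcd(8,7) + gcd(0,3) + gcd(8,4) = 1+3+4 = 8.
Scaling by 3 multiplies the area by 3² = 9 (so the new area is 108) and multiplies the boundary lattice-point count by 3, giving 24.
By Pick's theorem, the interior count of the dilated polygon is 108 − 24/2 + 1 = 97.

97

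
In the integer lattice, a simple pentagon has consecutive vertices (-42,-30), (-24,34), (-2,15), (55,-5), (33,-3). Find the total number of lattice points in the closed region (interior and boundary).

2191

By the shoelace formula, twice the signed area is |[(-42)·34 − (-24)·(-30)] + [(-24)·15 − (-2)·34] + [(-2)·(-5) − 55·15] + [55·(-3) − 33·(-5)] + [33·(-30) − (-42)·(-3)]| = 4371, so the area is 2185.5.
Along each edge there are gcd(|Δx|,|Δy|)+1 lattice points, so counting each shared vertex once the boundary has gcd(18,64) + gcd(22,19) + gcd(57,20) + gcd(22,2) + gcd(75,27) = 2+1+1+2+3 = 9.
Pick's theorem gives I = A − B/2 + 1 = 2185.5 − 9/2 + 1 = 2182, so the closed region contains I + B = 2182 + 9 = 2191 lattice points.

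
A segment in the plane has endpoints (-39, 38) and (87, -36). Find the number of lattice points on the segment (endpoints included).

3

The number of lattice points on a segment between lattice points is gcd(|Δx|,|Δy|) + 1 = gcd(126,74) + 1 = 2 + 1 = 3.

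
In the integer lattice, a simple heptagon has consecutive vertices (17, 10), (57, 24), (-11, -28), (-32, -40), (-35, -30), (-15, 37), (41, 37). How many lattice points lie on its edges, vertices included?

70

The number of boundary lattice points is Σ gcd(|Δx|,|Δy|) = gcd(40,14) + gcd(68,52) + gcd(21,12) + gcd(3,10) + gcd(20,67) + gcd(56,0) + gcd(24,27) = 2+4+3+1+1+56+3 = 70.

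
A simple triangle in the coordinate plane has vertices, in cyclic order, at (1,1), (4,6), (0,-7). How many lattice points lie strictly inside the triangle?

Using the shoelace formula, 2A = |[1·6 − 4·1] + [4·(-7) − 0·6] + [0·1 − 1·(-7)]| = 19, so the area is 9.5.
The number of boundary lattice points is Σ gcd(|Δx|,|Δy|) = gcd(3,5) + gcd(4,13) + gcd(1,8) = 1+1+1 = 3.
By Pick's theorem A = I + B/2 − 1, so I = 9.5 − 3/2 + 1 = 9.

9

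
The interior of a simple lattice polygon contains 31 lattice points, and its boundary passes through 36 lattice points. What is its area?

48

Pick's theorem states A = I + B/2 − 1, so A = 31 + 36/2 − 1 = 48.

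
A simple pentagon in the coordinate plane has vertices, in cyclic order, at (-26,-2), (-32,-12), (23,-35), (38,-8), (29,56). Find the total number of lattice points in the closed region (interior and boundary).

By the shoelace formula, twice the signed area is |[(-26)·(-12) − (-32)·(-2)] + [(-32)·(-35) − 23·(-12)] + [23·(-8) − 38·(-35)] + [38·56 − 29·(-8)] + [29·(-2) − (-26)·56]| = 6548, so the area is 3274.
Along each edge there are gcd(|Δx|,|Δy|)+1 lattice points, so counting each shared vertex once the boundary has gcd(6,10) + gcd(55,23) + gcd(15,27) + gcd(9,64) + gcd(55,58) = 2+1+3+1+1 = 8.
Pick's theorem gives I = A − B/2 + 1 = 3274 − 8/2 + 1 = 3271, so the closed region contains I + B = 3271 + 8 = 3279 lattice points.

3279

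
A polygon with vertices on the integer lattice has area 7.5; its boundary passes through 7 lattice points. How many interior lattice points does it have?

Pick's theorem A = I + B/2 − 1 rearranges to I = A − B/2 + 1 = 7.5 − 7/2 + 1 = 5.

5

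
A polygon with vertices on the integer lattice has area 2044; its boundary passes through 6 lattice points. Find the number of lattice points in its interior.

2042

From Pick's theorem, I = A − B/2 + 1 = 2044 − 6/2 + 1 = 2042.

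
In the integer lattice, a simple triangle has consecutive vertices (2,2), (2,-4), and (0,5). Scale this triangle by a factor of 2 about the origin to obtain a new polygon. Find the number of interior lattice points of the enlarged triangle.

17

By the shoelace formula, twice the signed area is |(2·(-4) − 2·2) + (2·5 − 0·(-4)) + (0·2 − 2·5)| = 12, so the area is 6.
Summing gcd(|Δx|,|Δy|) over the edges gives the boundary count: gcd(0,6) + gcd(2,9) + gcd(2,3) = 6+1+1 = 8.
Scaling by 2 multiplies the area by 2² = 4 (so the new area is 24) and multiplies the boundary lattice-point count by 2, giving 16.
By Pick's theorem, the interior count of the dilated polygon is 24 − 16/2 + 1 = 17.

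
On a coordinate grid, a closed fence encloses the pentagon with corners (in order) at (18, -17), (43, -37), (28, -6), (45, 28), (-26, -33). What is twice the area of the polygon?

By the shoelace formula, twice the signed area is |(18·(-37) − 43·(-17)) + (43·(-6) − 28·(-37)) + (28·28 − 45·(-6)) + (45·(-33) − (-26)·28) + ((-26)·(-17) − 18·(-33))| = 2176, so the area is 1088.

2176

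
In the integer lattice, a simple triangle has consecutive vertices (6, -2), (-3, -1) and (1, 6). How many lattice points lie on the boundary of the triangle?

The number of boundary lattice points is Σ gcd(|Δx|,|Δy|) = gcd(9,1) + gcd(4,7) + gcd(5,8) = 1+1+1 = 3.

3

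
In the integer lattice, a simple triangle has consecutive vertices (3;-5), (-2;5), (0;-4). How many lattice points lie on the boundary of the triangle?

The number of boundary lattice points is Σ gcd(|Δx|,|Δy|) = gcd(5,10) + gcd(2,9) + gcd(3,1) = 5+1+1 = 7.

7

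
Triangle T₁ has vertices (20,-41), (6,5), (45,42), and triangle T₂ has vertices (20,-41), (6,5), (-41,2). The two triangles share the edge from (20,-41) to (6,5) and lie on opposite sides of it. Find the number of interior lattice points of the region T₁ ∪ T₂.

The union is the simple quadrilateral with vertices (20,-41), (45,42), (6,5), (-41,2) in order.
The shoelace formula gives twice the area as |(20·42 − 45·(-41)) + (45·5 − 6·42) + (6·2 − (-41)·5) + ((-41)·(-41) − 20·2)| = 4516, so the area is 2258.
Along each edge there are gcd(|Δx|,|Δy|)+1 lattice points, so counting each shared vertex once the boundary has gcd(25,83) + gcd(39,37) + gcd(47,3) + gcd(61,43) = 1+1+1+1 = 4.
By Pick's theorem I = A − B/2 + 1 = 2258 − 4/2 + 1 = 2257.

2257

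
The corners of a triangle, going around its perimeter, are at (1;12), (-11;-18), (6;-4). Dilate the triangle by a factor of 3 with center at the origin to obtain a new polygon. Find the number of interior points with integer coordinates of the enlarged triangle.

1528

By the shoelace formula, twice the signed area is |[1·(-18) − (-11)·12] + [(-11)·(-4) − 6·(-18)] + [6·12 − 1·(-4)]| = 342, so the area is 171.
The number of boundary lattice points is Σ gcd(|Δx|,|Δy|) = gcd(12,30) + gcd(17,14) + gcd(5,16) = 6+1+1 = 8.
Scaling by 3 multiplies the area by 3² = 9 (so the new area is 1539) and multiplies the boundary lattice-point count by 3, giving 24.
By Pick's theorem, the interior count of the dilated polygon is 1539 − 24/2 + 1 = 1528.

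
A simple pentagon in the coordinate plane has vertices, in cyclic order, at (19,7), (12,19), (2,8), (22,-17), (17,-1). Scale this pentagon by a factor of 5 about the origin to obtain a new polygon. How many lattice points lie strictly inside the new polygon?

6601

The shoelace formula gives twice the area as |[19·19 − 12·7] + [12·8 − 2·19] + [2·(-17) − 22·8] + [22·(-1) − 17·(-17)] + [17·7 − 19·(-1)]| = 530, so the area is 265.
Summing gcd(|Δx|,|Δy|) over the edges gives the boundary count: gcd(7,12) + gcd(10,11) + gcd(20,25) + gcd(5,16) + gcd(2,8) = 1+1+5+1+2 = 10.
Scaling by 5 multiplies the area by 5² = 25 (so the new area is 6625) and multiplies the boundary lattice-point count by 5, giving 50.
By Pick's theorem, the interior count of the dilated polygon is 6625 − 50/2 + 1 = 6601.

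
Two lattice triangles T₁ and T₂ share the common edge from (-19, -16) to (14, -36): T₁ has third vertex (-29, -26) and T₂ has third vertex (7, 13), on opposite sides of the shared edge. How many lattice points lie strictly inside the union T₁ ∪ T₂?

The union is the simple quadrilateral with vertices (-19, -16), (-29, -26), (14, -36), (7, 13) in order.
Using the shoelace formula, 2A = |((-19)·(-26) − (-29)·(-16)) + ((-29)·(-36) − 14·(-26)) + (14·13 − 7·(-36)) + (7·(-16) − (-19)·13)| = 2007, so the area is 1003.5.
Summing gcd(|Δx|,|Δy|) over the edges gives the boundary count: gcd(10,10) + gcd(43,10) + gcd(7,49) + gcd(26,29) = 10+1+7+1 = 19.
By Pick's theorem I = A − B/2 + 1 = 1003.5 − 19/2 + 1 = 995.

995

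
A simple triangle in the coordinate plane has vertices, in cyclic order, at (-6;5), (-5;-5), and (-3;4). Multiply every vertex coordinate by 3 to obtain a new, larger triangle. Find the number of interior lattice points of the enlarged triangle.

Using the shoelace formula, 2A = |((-6)·(-5) − (-5)·5) + ((-5)·4 − (-3)·(-5)) + ((-3)·5 − (-6)·4)| = 29, so the area is 14.5.
Summing gcd(|Δx|,|Δy|) over the edges gives the boundary count: gcd(1,10) + gcd(2,9) + gcd(3,1) = 1+1+1 = 3.
Scaling by 3 multiplies the area by 3² = 9 (so the new area is 130.5) and multiplies the boundary lattice-point count by 3, giving 9.
By Pick's theorem, the interior count of the dilated polygon is 130.5 − 9/2 + 1 = 127.

127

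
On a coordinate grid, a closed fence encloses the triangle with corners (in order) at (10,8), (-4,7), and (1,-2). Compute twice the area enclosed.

By the shoelace formula, twice the signed area is |(10·7 − (-4)·8) + ((-4)·(-2) − 1·7) + (1·8 − 10·(-2))| = 131, so the area is 131/2.

131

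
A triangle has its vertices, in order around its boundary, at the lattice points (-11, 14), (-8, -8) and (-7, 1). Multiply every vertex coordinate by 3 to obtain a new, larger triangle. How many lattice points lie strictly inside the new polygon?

The shoelace formula gives twice the area as |[(-11)·(-8) − (-8)·14] + [(-8)·1 − (-7)·(-8)] + [(-7)·14 − (-11)·1]| = 49, so the area is 49/2.
Summing gcd(|Δx|,|Δy|) over the edges gives the boundary count: gcd(3,22) + gcd(1,9) + gcd(4,13) = 1+1+1 = 3.
Scaling by 3 multiplies the area by 3² = 9 (so the new area is 220.5) and multiplies the boundary lattice-point count by 3, giving 9.
By Pick's theorem, the interior count of the dilated polygon is 220.5 − 9/2 + 1 = 217.

217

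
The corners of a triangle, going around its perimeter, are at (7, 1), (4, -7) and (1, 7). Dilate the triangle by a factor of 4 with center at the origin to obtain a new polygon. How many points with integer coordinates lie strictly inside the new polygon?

The shoelace formula gives twice the area as |(7·(-7) − 4·1) + (4·7 − 1·(-7)) + (1·1 − 7·7)| = 66, so the area is 33.
Along each edge there are gcd(|Δx|,|Δy|)+1 lattice points, so counting each shared vertex once the boundary has gcd(3,8) + gcd(3,14) + gcd(6,6) = 1+1+6 = 8.
Scaling by 4 multiplies the area by 4² = 16 (so the new area is 528) and multiplies the boundary lattice-point count by 4, giving 32.
By Pick's theorem, the interior count of the dilated polygon is 528 − 32/2 + 1 = 513.

513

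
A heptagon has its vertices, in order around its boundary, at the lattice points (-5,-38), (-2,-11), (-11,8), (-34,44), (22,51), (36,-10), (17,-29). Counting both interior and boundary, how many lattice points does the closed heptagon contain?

Using the shoelace formula, 2A = |((-5)·(-11) − (-2)·(-38)) + ((-2)·8 − (-11)·(-11)) + ((-11)·44 − (-34)·8) + ((-34)·51 − 22·44) + (22·(-10) − 36·51) + (36·(-29) − 17·(-10)) + (17·(-38) − (-5)·(-29))| = 6793, so the area is 3396.5.
Summing gcd(|Δx|,|Δy|) over the edges gives the boundary count: gcd(3,27) + gcd(9,19) + gcd(23,36) + gcd(56,7) + gcd(14,61) + gcd(19,19) + gcd(22,9) = 3+1+1+7+1+19+1 = 33.
Pick's theorem gives I = A − B/2 + 1 = 3396.5 − 33/2 + 1 = 3381, so the closed region contains I + B = 3381 + 33 = 3414 lattice points.

3414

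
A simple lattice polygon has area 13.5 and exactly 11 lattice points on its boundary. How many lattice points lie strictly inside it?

9

From Pick's theorem, I = A − B/2 + 1 = 13.5 − 11/2 + 1 = 9.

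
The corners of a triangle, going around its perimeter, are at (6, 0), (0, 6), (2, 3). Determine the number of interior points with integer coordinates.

0

Using the shoelace formula, 2A = |[6·6 − 0·0] + [0·3 − 2·6] + [2·0 − 6·3]| = 6, so the area is 3.
The number of boundary lattice points is Σ gcd(|Δx|,|Δy|) = gcd(6,6) + gcd(2,3) + gcd(4,3) = 6+1+1 = 8.
Pick's theorem gives I = A − B/2 + 1 = 3 − 8/2 + 1 = 0.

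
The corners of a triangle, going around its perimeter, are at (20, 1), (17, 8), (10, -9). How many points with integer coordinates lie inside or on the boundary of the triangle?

By the shoelace formula, twice the signed area is |[20·8 − 17·1] + [17·(-9) − 10·8] + [10·1 − 20·(-9)]| = 100, so the area is 50.
Along each edge there are gcd(|Δx|,|Δy|)+1 lattice points, so counting each shared vertex once the boundary has gcd(3,7) + gcd(7,17) + gcd(10,10) = 1+1+10 = 12.
Pick's theorem gives I = A − B/2 + 1 = 50 − 12/2 + 1 = 45, so the closed region contains I + B = 45 + 12 = 57 lattice points.

57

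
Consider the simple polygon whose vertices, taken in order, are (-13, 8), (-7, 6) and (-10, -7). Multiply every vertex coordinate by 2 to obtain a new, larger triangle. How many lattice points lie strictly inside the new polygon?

The shoelace formula gives twice the area as |[(-13)·6 − (-7)·8] + [(-7)·(-7) − (-10)·6] + [(-10)·8 − (-13)·(-7)]| = 84, so the area is 42.
The number of boundary lattice points is Σ gcd(|Δx|,|Δy|) = gcd(6,2) + gcd(3,13) + gcd(3,15) = 2+1+3 = 6.
Scaling by 2 multiplies the area by 2² = 4 (so the new area is 168) and multiplies the boundary lattice-point count by 2, giving 12.
By Pick's theorem, the interior count of the dilated polygon is 168 − 12/2 + 1 = 163.

163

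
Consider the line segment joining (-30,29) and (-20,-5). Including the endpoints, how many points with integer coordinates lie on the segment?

3

The number of lattice points on a segment between lattice points is gcd(|Δx|,|Δy|) + 1 = gcd(10,34) + 1 = 2 + 1 = 3.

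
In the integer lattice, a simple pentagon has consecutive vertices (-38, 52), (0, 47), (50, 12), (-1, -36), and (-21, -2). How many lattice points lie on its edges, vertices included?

12

Along each edge there are gcd(|Δx|,|Δy|)+1 lattice points, so counting each shared vertex once the boundary has gcd(38,5) + gcd(50,35) + gcd(51,48) + gcd(20,34) + gcd(17,54) = 1+5+3+2+1 = 12.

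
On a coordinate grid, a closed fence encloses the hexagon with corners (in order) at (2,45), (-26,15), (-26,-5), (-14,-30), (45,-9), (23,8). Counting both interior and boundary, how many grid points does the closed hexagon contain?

2760

By the shoelace formula, twice the signed area is |[2·15 − (-26)·45] + [(-26)·(-5) − (-26)·15] + [(-26)·(-30) − (-14)·(-5)] + [(-14)·(-9) − 45·(-30)] + [45·8 − 23·(-9)] + [23·45 − 2·8]| = 5492, so the area is 2746.
The number of boundary lattice points is Σ gcd(|Δx|,|Δy|) = gcd(28,30) + gcd(0,20) + gcd(12,25) + gcd(59,21) + gcd(22,17) + gcd(21,37) = 2+20+1+1+1+1 = 26.
Pick's theorem gives I = A − B/2 + 1 = 2746 − 26/2 + 1 = 2734, so the closed region contains I + B = 2734 + 26 = 2760 lattice points.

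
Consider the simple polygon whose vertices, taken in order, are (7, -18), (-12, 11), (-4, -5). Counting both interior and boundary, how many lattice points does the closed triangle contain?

42

The shoelace formula gives twice the area as |[7·11 − (-12)·(-18)] + [(-12)·(-5) − (-4)·11] + [(-4)·(-18) − 7·(-5)]| = 72, so the area is 36.
Summing gcd(|Δx|,|Δy|) over the edges gives the boundary count: gcd(19,29) + gcd(8,16) + gcd(11,13) = 1+8+1 = 10.
Pick's theorem gives I = A − B/2 + 1 = 36 − 10/2 + 1 = 32, so the closed region contains I + B = 32 + 10 = 42 lattice points.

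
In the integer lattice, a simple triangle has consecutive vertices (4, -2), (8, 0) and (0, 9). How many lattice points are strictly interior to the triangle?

25

The shoelace formula gives twice the area as |[4·0 − 8·(-2)] + [8·9 − 0·0] + [0·(-2) − 4·9]| = 52, so the area is 26.
Summing gcd(|Δx|,|Δy|) over the edges gives the boundary count: gcd(4,2) + gcd(8,9) + gcd(4,11) = 2+1+1 = 4.
By Pick's theorem A = I + B/2 − 1, so I = 26 − 4/2 + 1 = 25.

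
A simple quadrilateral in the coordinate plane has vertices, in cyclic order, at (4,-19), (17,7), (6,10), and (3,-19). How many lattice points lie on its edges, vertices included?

16

The number of boundary lattice points is Σ gcd(|Δx|,|Δy|) = gcd(13,26) + gcd(11,3) + gcd(3,29) + gcd(1,0) = 13+1+1+1 = 16.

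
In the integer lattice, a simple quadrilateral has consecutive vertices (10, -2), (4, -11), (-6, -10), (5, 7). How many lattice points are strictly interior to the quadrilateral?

By the shoelace formula, twice the signed area is |[10·(-11) − 4·(-2)] + [4·(-10) − (-6)·(-11)] + [(-6)·7 − 5·(-10)] + [5·(-2) − 10·7]| = 280, so the area is 140.
Along each edge there are gcd(|Δx|,|Δy|)+1 lattice points, so counting each shared vertex once the boundary has gcd(6,9) + gcd(10,1) + gcd(11,17) + gcd(5,9) = 3+1+1+1 = 6.
By Pick's theorem A = I + B/2 − 1, so I = 140 − 6/2 + 1 = 138.

138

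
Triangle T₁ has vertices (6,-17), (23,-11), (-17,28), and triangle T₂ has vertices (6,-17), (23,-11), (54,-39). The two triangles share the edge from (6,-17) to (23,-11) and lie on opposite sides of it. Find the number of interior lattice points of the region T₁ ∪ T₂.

781

The union is the simple quadrilateral with vertices (6,-17), (-17,28), (23,-11), (54,-39) in order.
By the shoelace formula, twice the signed area is |(6·28 − (-17)·(-17)) + ((-17)·(-11) − 23·28) + (23·(-39) − 54·(-11)) + (54·(-17) − 6·(-39))| = 1565, so the area is 782.5.
Along each edge there are gcd(|Δx|,|Δy|)+1 lattice points, so counting each shared vertex once the boundary has gcd(23,45) + gcd(40,39) + gcd(31,28) + gcd(48,22) = 1+1+1+2 = 5.
By Pick's theorem I = A − B/2 + 1 = 782.5 − 5/2 + 1 = 781.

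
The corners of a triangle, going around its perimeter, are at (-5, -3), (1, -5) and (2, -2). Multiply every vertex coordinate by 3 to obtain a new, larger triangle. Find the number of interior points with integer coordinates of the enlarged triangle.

By the shoelace formula, twice the signed area is |[(-5)·(-5) − 1·(-3)] + [1·(-2) − 2·(-5)] + [2·(-3) − (-5)·(-2)]| = 20, so the area is 10.
The number of boundary lattice points is Σ gcd(|Δx|,|Δy|) = gcd(6,2) + gcd(1,3) + gcd(7,1) = 2+1+1 = 4.
Scaling by 3 multiplies the area by 3² = 9 (so the new area is 90) and multiplies the boundary lattice-point count by 3, giving 12.
By Pick's theorem, the interior count of the dilated polygon is 90 − 12/2 + 1 = 85.

85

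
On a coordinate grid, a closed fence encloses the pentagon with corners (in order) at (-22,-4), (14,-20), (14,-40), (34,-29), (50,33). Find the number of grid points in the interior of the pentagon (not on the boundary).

The shoelace formula gives twice the area as |((-22)·(-20) − 14·(-4)) + (14·(-40) − 14·(-20)) + (14·(-29) − 34·(-40)) + (34·33 − 50·(-29)) + (50·(-4) − (-22)·33)| = 4268, so the area is 2134.
The number of boundary lattice points is Σ gcd(|Δx|,|Δy|) = gcd(36,16) + gcd(0,20) + gcd(20,11) + gcd(16,62) + gcd(72,37) = 4+20+1+2+1 = 28.
Pick's theorem gives I = A − B/2 + 1 = 2134 − 28/2 + 1 = 2121.

2121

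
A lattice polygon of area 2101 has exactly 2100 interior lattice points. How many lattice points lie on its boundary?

Pick's theorem gives A = I + B/2 − 1, so B = 2(A − I + 1) = 2(2101 − 2100 + 1) = 4.

4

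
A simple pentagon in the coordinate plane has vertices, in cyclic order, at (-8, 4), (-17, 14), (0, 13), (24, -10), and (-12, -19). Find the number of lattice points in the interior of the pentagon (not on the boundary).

671

By the shoelace formula, twice the signed area is |[(-8)·14 − (-17)·4] + [(-17)·13 − 0·14] + [0·(-10) − 24·13] + [24·(-19) − (-12)·(-10)] + [(-12)·4 − (-8)·(-19)]| = 1353, so the area is 1353/2.
The number of boundary lattice points is Σ gcd(|Δx|,|Δy|) = gcd(9,10) + gcd(17,1) + gcd(24,23) + gcd(36,9) + gcd(4,23) = 1+1+1+9+1 = 13.
By Pick's theorem A = I + B/2 − 1, so I = 1353/2 − 13/2 + 1 = 671.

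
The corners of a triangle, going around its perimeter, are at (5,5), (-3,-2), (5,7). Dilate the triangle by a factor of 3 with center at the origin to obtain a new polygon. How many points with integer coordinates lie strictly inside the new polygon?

By the shoelace formula, twice the signed area is |(5·(-2) − (-3)·5) + ((-3)·7 − 5·(-2)) + (5·5 − 5·7)| = 16, so the area is 8.
Summing gcd(|Δx|,|Δy|) over the edges gives the boundary count: gcd(8,7) + gcd(8,9) + gcd(0,2) = 1+1+2 = 4.
Scaling by 3 multiplies the area by 3² = 9 (so the new area is 72) and multiplies the boundary lattice-point count by 3, giving 12.
By Pick's theorem, the interior count of the dilated polygon is 72 − 12/2 + 1 = 67.

67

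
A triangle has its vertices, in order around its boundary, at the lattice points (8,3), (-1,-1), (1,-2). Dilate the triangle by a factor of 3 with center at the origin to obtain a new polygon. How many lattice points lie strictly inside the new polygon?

The shoelace formula gives twice the area as |(8·(-1) − (-1)·3) + ((-1)·(-2) − 1·(-1)) + (1·3 − 8·(-2))| = 17, so the area is 8.5.
Along each edge there are gcd(|Δx|,|Δy|)+1 lattice points, so counting each shared vertex once the boundary has gcd(9,4) + gcd(2,1) + gcd(7,5) = 1+1+1 = 3.
Scaling by 3 multiplies the area by 3² = 9 (so the new area is 76.5) and multiplies the boundary lattice-point count by 3, giving 9.
By Pick's theorem, the interior count of the dilated polygon is 76.5 − 9/2 + 1 = 73.

73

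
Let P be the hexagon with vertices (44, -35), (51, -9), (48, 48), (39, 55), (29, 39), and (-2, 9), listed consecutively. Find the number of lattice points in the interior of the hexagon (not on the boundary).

By the shoelace formula, twice the signed area is |(44·(-9) − 51·(-35)) + (51·48 − 48·(-9)) + (48·55 − 39·48) + (39·39 − 29·55) + (29·9 − (-2)·39) + ((-2)·(-35) − 44·9)| = 4976, so the area is 2488.
Summing gcd(|Δx|,|Δy|) over the edges gives the boundary count: gcd(7,26) + gcd(3,57) + gcd(9,7) + gcd(10,16) + gcd(31,30) + gcd(46,44) = 1+3+1+2+1+2 = 10.
Pick's theorem gives I = A − B/2 + 1 = 2488 − 10/2 + 1 = 2484.

2484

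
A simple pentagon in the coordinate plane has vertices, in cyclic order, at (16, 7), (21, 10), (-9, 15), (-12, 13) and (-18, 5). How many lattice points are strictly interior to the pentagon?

220

Using the shoelace formula, 2A = |[16·10 − 21·7] + [21·15 − (-9)·10] + [(-9)·13 − (-12)·15] + [(-12)·5 − (-18)·13] + [(-18)·7 − 16·5]| = 449, so the area is 449/2.
The number of boundary lattice points is Σ gcd(|Δx|,|Δy|) = gcd(5,3) + gcd(30,5) + gcd(3,2) + gcd(6,8) + gcd(34,2) = 1+5+1+2+2 = 11.
By Pick's theorem A = I + B/2 − 1, so I = 449/2 − 11/2 + 1 = 220.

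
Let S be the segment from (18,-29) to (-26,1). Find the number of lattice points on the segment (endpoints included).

3

The number of lattice points on a segment between lattice points is gcd(|Δx|,|Δy|) + 1 = gcd(44,30) + 1 = 2 + 1 = 3.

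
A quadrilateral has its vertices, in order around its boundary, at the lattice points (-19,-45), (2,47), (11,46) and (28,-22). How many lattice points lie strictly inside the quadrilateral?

2209

By the shoelace formula, twice the signed area is |[(-19)·47 − 2·(-45)] + [2·46 − 11·47] + [11·(-22) − 28·46] + [28·(-45) − (-19)·(-22)]| = 4436, so the area is 2218.
The number of boundary lattice points is Σ gcd(|Δx|,|Δy|) = gcd(21,92) + gcd(9,1) + gcd(17,68) + gcd(47,23) = 1+1+17+1 = 20.
By Pick's theorem A = I + B/2 − 1, so I = 2218 − 20/2 + 1 = 2209.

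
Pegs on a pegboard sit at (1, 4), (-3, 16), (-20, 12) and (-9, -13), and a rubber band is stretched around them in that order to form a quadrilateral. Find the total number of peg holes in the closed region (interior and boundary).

Using the shoelace formula, 2A = |[1·16 − (-3)·4] + [(-3)·12 − (-20)·16] + [(-20)·(-13) − (-9)·12] + [(-9)·4 − 1·(-13)]| = 657, so the area is 657/2.
Along each edge there are gcd(|Δx|,|Δy|)+1 lattice points, so counting each shared vertex once the boundary has gcd(4,12) + gcd(17,4) + gcd(11,25) + gcd(10,17) = 4+1+1+1 = 7.
Pick's theorem gives I = A − B/2 + 1 = 657/2 − 7/2 + 1 = 326, so the closed region contains I + B = 326 + 7 = 333 lattice points.

333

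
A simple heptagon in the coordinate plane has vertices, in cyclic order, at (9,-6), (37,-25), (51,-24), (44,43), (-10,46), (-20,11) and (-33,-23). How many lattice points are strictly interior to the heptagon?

4057

The shoelace formula gives twice the area as |[9·(-25) − 37·(-6)] + [37·(-24) − 51·(-25)] + [51·43 − 44·(-24)] + [44·46 − (-10)·43] + [(-10)·11 − (-20)·46] + [(-20)·(-23) − (-33)·11] + [(-33)·(-6) − 9·(-23)]| = 8125, so the area is 8125/2.
Along each edge there are gcd(|Δx|,|Δy|)+1 lattice points, so counting each shared vertex once the boundary has gcd(28,19) + gcd(14,1) + gcd(7,67) + gcd(54,3) + gcd(10,35) + gcd(13,34) + gcd(42,17) = 1+1+1+3+5+1+1 = 13.
By Pick's theorem A = I + B/2 − 1, so I = 8125/2 − 13/2 + 1 = 4057.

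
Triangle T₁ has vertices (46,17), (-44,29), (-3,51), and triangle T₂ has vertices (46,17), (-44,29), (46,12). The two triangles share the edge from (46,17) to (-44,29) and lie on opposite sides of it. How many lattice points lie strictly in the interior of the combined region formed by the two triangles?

The union is the simple quadrilateral with vertices (46,17), (-3,51), (-44,29), (46,12) in order.
By the shoelace formula, twice the signed area is |(46·51 − (-3)·17) + ((-3)·29 − (-44)·51) + ((-44)·12 − 46·29) + (46·17 − 46·12)| = 2922, so the area is 1461.
Along each edge there are gcd(|Δx|,|Δy|)+1 lattice points, so counting each shared vertex once the boundary has gcd(49,34) + gcd(41,22) + gcd(90,17) + gcd(0,5) = 1+1+1+5 = 8.
By Pick's theorem I = A − B/2 + 1 = 1461 − 8/2 + 1 = 1458.

1458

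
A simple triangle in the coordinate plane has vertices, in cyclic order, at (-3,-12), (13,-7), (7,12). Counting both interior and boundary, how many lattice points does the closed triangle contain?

170

Using the shoelace formula, 2A = |[(-3)·(-7) − 13·(-12)] + [13·12 − 7·(-7)] + [7·(-12) − (-3)·12]| = 334, so the area is 167.
The number of boundary lattice points is Σ gcd(|Δx|,|Δy|) = gcd(16,5) + gcd(6,19) + gcd(10,24) = 1+1+2 = 4.
Pick's theorem gives I = A − B/2 + 1 = 167 − 4/2 + 1 = 166, so the closed region contains I + B = 166 + 4 = 170 lattice points.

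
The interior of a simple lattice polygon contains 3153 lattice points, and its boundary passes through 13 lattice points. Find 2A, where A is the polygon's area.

By Pick's theorem, A = I + B/2 − 1 = 3153 + 13/2 − 1 = 6317/2.
Hence 2A = 6317.

6317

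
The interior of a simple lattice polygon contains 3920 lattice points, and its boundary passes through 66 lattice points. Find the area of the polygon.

Pick's theorem states A = I + B/2 − 1, so A = 3920 + 66/2 − 1 = 3952.

3952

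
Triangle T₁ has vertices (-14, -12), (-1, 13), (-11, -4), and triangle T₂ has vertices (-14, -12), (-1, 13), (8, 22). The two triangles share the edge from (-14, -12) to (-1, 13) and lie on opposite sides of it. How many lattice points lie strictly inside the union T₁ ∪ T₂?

63

The union is the simple quadrilateral with vertices (-14, -12), (-11, -4), (-1, 13), (8, 22) in order.
Using the shoelace formula, 2A = |((-14)·(-4) − (-11)·(-12)) + ((-11)·13 − (-1)·(-4)) + ((-1)·22 − 8·13) + (8·(-12) − (-14)·22)| = 137, so the area is 137/2.
The number of boundary lattice points is Σ gcd(|Δx|,|Δy|) = gcd(3,8) + gcd(10,17) + gcd(9,9) + gcd(22,34) = 1+1+9+2 = 13.
By Pick's theorem I = A − B/2 + 1 = 137/2 − 13/2 + 1 = 63.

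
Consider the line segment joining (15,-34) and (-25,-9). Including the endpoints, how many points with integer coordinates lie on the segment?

The number of lattice points on a segment between lattice points is gcd(|Δx|,|Δy|) + 1 = gcd(40,25) + 1 = 5 + 1 = 6.

6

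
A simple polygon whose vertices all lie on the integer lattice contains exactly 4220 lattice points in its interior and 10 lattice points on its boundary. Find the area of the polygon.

4224

Pick's theorem states A = I + B/2 − 1, so A = 4220 + 10/2 − 1 = 4224.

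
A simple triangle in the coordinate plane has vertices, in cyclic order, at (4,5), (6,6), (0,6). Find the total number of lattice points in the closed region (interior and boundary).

The shoelace formula gives twice the area as |[4·6 − 6·5] + [6·6 − 0·6] + [0·5 − 4·6]| = 6, so the area is 3.
Along each edge there are gcd(|Δx|,|Δy|)+1 lattice points, so counting each shared vertex once the boundary has gcd(2,1) + gcd(6,0) + gcd(4,1) = 1+6+1 = 8.
Pick's theorem gives I = A − B/2 + 1 = 3 − 8/2 + 1 = 0, so the closed region contains I + B = 0 + 8 = 8 lattice points.

8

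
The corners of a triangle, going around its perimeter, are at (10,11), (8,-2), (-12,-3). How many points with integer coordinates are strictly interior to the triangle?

128

By the shoelace formula, twice the signed area is |(10·(-2) − 8·11) + (8·(-3) − (-12)·(-2)) + ((-12)·11 − 10·(-3))| = 258, so the area is 129.
Summing gcd(|Δx|,|Δy|) over the edges gives the boundary count: gcd(2,13) + gcd(20,1) + gcd(22,14) = 1+1+2 = 4.
Pick's theorem gives I = A − B/2 + 1 = 129 − 4/2 + 1 = 128.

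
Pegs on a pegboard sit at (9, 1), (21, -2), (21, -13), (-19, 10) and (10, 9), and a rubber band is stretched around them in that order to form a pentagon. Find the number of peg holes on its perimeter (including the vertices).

Along each edge there are gcd(|Δx|,|Δy|)+1 lattice points, so counting each shared vertex once the boundary has gcd(12,3) + gcd(0,11) + gcd(40,23) + gcd(29,1) + gcd(1,8) = 3+11+1+1+1 = 17.

17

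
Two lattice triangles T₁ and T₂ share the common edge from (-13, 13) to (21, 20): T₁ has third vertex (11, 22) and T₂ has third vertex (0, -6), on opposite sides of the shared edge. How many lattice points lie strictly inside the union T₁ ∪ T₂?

435

The union is the simple quadrilateral with vertices (-13, 13), (11, 22), (21, 20), (0, -6) in order.
By the shoelace formula, twice the signed area is |((-13)·22 − 11·13) + (11·20 − 21·22) + (21·(-6) − 0·20) + (0·13 − (-13)·(-6))| = 875, so the area is 875/2.
The number of boundary lattice points is Σ gcd(|Δx|,|Δy|) = gcd(24,9) + gcd(10,2) + gcd(21,26) + gcd(13,19) = 3+2+1+1 = 7.
By Pick's theorem I = A − B/2 + 1 = 875/2 − 7/2 + 1 = 435.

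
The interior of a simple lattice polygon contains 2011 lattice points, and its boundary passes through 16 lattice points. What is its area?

2018

Pick's theorem states A = I + B/2 − 1, so A = 2011 + 16/2 − 1 = 2018.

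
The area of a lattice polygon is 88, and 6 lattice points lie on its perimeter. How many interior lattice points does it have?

86

Pick's theorem A = I + B/2 − 1 rearranges to I = A − B/2 + 1 = 88 − 6/2 + 1 = 86.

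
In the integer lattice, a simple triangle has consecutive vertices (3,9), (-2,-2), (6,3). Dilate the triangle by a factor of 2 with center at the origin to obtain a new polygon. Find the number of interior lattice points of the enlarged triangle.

By the shoelace formula, twice the signed area is |(3·(-2) − (-2)·9) + ((-2)·3 − 6·(-2)) + (6·9 − 3·3)| = 63, so the area is 63/2.
The number of boundary lattice points is Σ gcd(|Δx|,|Δy|) = gcd(5,11) + gcd(8,5) + gcd(3,6) = 1+1+3 = 5.
Scaling by 2 multiplies the area by 2² = 4 (so the new area is 126) and multiplies the boundary lattice-point count by 2, giving 10.
By Pick's theorem, the interior count of the dilated polygon is 126 − 10/2 + 1 = 122.

122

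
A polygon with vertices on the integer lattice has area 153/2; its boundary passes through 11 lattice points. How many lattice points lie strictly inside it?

72

From Pick's theorem, I = A − B/2 + 1 = 153/2 − 11/2 + 1 = 72.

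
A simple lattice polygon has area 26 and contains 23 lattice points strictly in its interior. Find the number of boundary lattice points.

8

Pick's theorem gives A = I + B/2 − 1, so B = 2(A − I + 1) = 2(26 − 23 + 1) = 8.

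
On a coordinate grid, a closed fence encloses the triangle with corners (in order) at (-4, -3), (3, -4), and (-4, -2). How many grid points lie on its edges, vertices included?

3

Summing gcd(|Δx|,|Δy|) over the edges gives the boundary count: gcd(7,1) + gcd(7,2) + gcd(0,1) = 1+1+1 = 3.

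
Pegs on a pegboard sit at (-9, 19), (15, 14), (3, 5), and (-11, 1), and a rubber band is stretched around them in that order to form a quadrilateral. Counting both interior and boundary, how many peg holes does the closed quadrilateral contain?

By the shoelace formula, twice the signed area is |((-9)·14 − 15·19) + (15·5 − 3·14) + (3·1 − (-11)·5) + ((-11)·19 − (-9)·1)| = 520, so the area is 260.
Summing gcd(|Δx|,|Δy|) over the edges gives the boundary count: gcd(24,5) + gcd(12,9) + gcd(14,4) + gcd(2,18) = 1+3+2+2 = 8.
Pick's theorem gives I = A − B/2 + 1 = 260 − 8/2 + 1 = 257, so the closed region contains I + B = 257 + 8 = 265 lattice points.

265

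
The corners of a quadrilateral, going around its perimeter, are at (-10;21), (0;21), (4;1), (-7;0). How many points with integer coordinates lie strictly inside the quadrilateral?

209

By the shoelace formula, twice the signed area is |((-10)·21 − 0·21) + (0·1 − 4·21) + (4·0 − (-7)·1) + ((-7)·21 − (-10)·0)| = 434, so the area is 217.
Along each edge there are gcd(|Δx|,|Δy|)+1 lattice points, so counting each shared vertex once the boundary has gcd(10,0) + gcd(4,20) + gcd(11,1) + gcd(3,21) = 10+4+1+3 = 18.
Pick's theorem gives I = A − B/2 + 1 = 217 − 18/2 + 1 = 209.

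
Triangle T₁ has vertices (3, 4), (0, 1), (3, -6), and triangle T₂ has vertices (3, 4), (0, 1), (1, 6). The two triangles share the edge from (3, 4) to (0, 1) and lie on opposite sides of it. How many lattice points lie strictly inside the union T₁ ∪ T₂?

The union is the simple quadrilateral with vertices (3, 4), (3, -6), (0, 1), (1, 6) in order.
Using the shoelace formula, 2A = |(3·(-6) − 3·4) + (3·1 − 0·(-6)) + (0·6 − 1·1) + (1·4 − 3·6)| = 42, so the area is 21.
Summing gcd(|Δx|,|Δy|) over the edges gives the boundary count: gcd(0,10) + gcd(3,7) + gcd(1,5) + gcd(2,2) = 10+1+1+2 = 14.
By Pick's theorem I = A − B/2 + 1 = 21 − 14/2 + 1 = 15.

15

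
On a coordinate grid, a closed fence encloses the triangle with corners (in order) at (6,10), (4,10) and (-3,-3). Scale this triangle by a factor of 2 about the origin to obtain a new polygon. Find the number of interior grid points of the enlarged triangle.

49

Using the shoelace formula, 2A = |(6·10 − 4·10) + (4·(-3) − (-3)·10) + ((-3)·10 − 6·(-3))| = 26, so the area is 13.
Along each edge there are gcd(|Δx|,|Δy|)+1 lattice points, so counting each shared vertex once the boundary has gcd(2,0) + gcd(7,13) + gcd(9,13) = 2+1+1 = 4.
Scaling by 2 multiplies the area by 2² = 4 (so the new area is 52) and multiplies the boundary lattice-point count by 2, giving 8.
By Pick's theorem, the interior count of the dilated polygon is 52 − 8/2 + 1 = 49.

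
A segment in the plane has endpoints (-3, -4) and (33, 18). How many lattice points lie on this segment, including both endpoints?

The number of lattice points on a segment between lattice points is gcd(|Δx|,|Δy|) + 1 = gcd(36,22) + 1 = 2 + 1 = 3.

3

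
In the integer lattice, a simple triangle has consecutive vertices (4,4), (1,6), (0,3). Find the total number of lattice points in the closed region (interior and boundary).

8

The shoelace formula gives twice the area as |[4·6 − 1·4] + [1·3 − 0·6] + [0·4 − 4·3]| = 11, so the area is 5.5.
The number of boundary lattice points is Σ gcd(|Δx|,|Δy|) = gcd(3,2) + gcd(1,3) + gcd(4,1) = 1+1+1 = 3.
Pick's theorem gives I = A − B/2 + 1 = 5.5 − 3/2 + 1 = 5, so the closed region contains I + B = 5 + 3 = 8 lattice points.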